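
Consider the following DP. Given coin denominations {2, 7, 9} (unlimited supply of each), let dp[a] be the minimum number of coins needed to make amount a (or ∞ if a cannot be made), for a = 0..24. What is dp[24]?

5

 a  0  1  2  3  4  5  6  7  8  9 10 11 12 13 14 15 16 17 18 19 20 21 22 23 24
dp  0  -  1  -  2  -  3  1  4  1  5  2  6  3  2  4  2  5  2  6  3  3  4  3  5
(- denotes ∞ / unreachable)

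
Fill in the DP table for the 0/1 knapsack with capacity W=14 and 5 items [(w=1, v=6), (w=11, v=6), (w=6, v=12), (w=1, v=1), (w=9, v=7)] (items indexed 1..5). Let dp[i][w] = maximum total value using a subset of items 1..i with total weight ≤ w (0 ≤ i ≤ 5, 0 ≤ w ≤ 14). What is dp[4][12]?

i\w   0   1   2   3   4   5   6   7   8   9  10  11  12  13  14
  0   0   0   0   0   0   0   0   0   0   0   0   0   0   0   0
  1   0   6   6   6   6   6   6   6   6   6   6   6   6   6   6
  2   0   6   6   6   6   6   6   6   6   6   6   6  12  12  12
  3   0   6   6   6   6   6  12  18  18  18  18  18  18  18  18
  4   0   6   7   7   7   7  12  18  19  19  19  19  19  19  19
  5   0   6   7   7   7   7  12  18  19  19  19  19  19  19  19

19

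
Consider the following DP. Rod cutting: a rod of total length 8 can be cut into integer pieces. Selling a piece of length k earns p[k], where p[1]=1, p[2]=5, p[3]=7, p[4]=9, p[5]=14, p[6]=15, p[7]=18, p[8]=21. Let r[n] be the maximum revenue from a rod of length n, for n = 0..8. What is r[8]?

   n    0    1    2    3    4    5    6    7    8
r[n]    0    1    5    7   10   14   15   19   21

21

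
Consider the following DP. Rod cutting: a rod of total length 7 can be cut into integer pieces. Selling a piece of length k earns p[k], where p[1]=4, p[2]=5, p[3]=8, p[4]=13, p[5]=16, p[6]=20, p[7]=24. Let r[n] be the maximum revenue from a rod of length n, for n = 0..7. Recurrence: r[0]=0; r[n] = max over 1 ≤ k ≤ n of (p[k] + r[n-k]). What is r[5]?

20

   n    0    1    2    3    4    5    6    7
r[n]    0    4    8   12   16   20   24   28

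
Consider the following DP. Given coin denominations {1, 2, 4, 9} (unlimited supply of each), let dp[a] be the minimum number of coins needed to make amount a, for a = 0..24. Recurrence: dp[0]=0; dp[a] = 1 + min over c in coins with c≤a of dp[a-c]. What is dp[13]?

 a  0  1  2  3  4  5  6  7  8  9 10 11 12 13 14 15 16 17 18 19 20 21 22 23 24
dp  0  1  1  2  1  2  2  3  2  1  2  2  3  2  3  3  4  3  2  3  3  4  3  4  4

2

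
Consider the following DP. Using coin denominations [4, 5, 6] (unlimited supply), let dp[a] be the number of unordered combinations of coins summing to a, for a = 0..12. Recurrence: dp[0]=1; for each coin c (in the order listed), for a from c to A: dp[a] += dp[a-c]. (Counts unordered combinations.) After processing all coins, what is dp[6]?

after  coin     0     1     2     3     4     5     6     7     8     9    10    11    12
          4     1     0     0     0     1     0     0     0     1     0     0     0     1
          5     1     0     0     0     1     1     0     0     1     1     1     0     1
          6     1     0     0     0     1     1     1     0     1     1     2     1     2

1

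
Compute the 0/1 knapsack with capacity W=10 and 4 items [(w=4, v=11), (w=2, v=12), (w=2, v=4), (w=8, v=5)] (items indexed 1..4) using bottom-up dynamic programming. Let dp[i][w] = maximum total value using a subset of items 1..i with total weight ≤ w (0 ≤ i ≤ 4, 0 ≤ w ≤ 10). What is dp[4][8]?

27

i\w   0   1   2   3   4   5   6   7   8   9  10
  0   0   0   0   0   0   0   0   0   0   0   0
  1   0   0   0   0  11  11  11  11  11  11  11
  2   0   0  12  12  12  12  23  23  23  23  23
  3   0   0  12  12  16  16  23  23  27  27  27
  4   0   0  12  12  16  16  23  23  27  27  27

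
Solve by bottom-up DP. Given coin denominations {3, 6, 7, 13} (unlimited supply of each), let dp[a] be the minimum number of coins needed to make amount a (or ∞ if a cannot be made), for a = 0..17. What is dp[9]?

2

 a  0  1  2  3  4  5  6  7  8  9 10 11 12 13 14 15 16 17
dp  0  -  -  1  -  -  1  1  -  2  2  -  2  1  2  3  2  3
(- denotes ∞ / unreachable)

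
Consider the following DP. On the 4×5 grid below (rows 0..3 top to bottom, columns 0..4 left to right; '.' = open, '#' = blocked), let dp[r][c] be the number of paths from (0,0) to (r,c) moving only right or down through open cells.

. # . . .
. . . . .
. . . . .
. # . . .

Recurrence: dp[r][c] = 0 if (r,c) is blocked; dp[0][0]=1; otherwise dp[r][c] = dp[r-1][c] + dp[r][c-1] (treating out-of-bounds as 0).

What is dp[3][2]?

r\c   0   1   2   3   4
  0   1   0   0   0   0
  1   1   1   1   1   1
  2   1   2   3   4   5
  3   1   0   3   7  12

3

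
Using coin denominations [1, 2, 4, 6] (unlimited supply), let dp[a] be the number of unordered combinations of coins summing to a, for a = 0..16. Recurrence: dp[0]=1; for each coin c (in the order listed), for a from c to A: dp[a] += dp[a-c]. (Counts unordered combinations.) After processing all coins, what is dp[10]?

after  coin     0     1     2     3     4     5     6     7     8     9    10    11    12    13    14    15    16
          1     1     1     1     1     1     1     1     1     1     1     1     1     1     1     1     1     1
          2     1     1     2     2     3     3     4     4     5     5     6     6     7     7     8     8     9
          4     1     1     2     2     4     4     6     6     9     9    12    12    16    16    20    20    25
          6     1     1     2     2     4     4     7     7    11    11    16    16    23    23    31    31    41

16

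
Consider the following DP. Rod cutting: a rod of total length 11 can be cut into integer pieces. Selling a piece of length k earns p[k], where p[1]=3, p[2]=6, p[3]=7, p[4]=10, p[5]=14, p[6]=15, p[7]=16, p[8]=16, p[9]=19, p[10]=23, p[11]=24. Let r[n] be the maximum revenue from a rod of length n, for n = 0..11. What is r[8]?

24

   n    0    1    2    3    4    5    6    7    8    9   10   11
r[n]    0    3    6    9   12   15   18   21   24   27   30   33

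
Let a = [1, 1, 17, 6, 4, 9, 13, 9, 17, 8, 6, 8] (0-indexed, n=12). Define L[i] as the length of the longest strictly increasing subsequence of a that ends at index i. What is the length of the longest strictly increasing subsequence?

   i    0    1    2    3    4    5    6    7    8    9   10   11
a[i]    1    1   17    6    4    9   13    9   17    8    6    8
L[i]    1    1    2    2    2    3    4    3    5    3    3    4

5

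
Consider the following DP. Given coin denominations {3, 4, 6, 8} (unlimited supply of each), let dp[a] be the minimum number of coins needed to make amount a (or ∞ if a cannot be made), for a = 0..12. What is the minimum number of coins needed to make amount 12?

 a  0  1  2  3  4  5  6  7  8  9 10 11 12
dp  0  -  -  1  1  -  1  2  1  2  2  2  2
(- denotes ∞ / unreachable)

2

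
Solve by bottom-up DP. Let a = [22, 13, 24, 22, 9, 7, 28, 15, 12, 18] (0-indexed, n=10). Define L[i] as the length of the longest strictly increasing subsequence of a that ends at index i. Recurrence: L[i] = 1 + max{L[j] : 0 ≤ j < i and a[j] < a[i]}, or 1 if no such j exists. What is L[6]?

   i    0    1    2    3    4    5    6    7    8    9
a[i]   22   13   24   22    9    7   28   15   12   18
L[i]    1    1    2    2    1    1    3    2    2    3

3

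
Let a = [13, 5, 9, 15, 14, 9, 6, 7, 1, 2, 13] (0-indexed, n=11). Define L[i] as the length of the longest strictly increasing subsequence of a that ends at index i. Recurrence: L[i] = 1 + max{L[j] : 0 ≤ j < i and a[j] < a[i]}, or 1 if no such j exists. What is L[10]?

   i    0    1    2    3    4    5    6    7    8    9   10
a[i]   13    5    9   15   14    9    6    7    1    2   13
L[i]    1    1    2    3    3    2    2    3    1    2    4

4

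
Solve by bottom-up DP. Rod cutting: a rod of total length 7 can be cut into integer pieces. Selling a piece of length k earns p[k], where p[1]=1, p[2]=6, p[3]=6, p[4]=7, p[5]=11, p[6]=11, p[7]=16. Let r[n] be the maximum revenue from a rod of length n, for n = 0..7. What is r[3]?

7

   n    0    1    2    3    4    5    6    7
r[n]    0    1    6    7   12   13   18   19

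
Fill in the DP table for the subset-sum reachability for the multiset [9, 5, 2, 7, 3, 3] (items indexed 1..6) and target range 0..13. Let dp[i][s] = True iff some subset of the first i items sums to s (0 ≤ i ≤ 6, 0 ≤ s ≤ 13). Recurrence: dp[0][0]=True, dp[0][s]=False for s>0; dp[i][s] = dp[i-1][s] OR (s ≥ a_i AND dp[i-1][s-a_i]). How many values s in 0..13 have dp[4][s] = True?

i\s   0   1   2   3   4   5   6   7   8   9  10  11  12  13
  0   T   F   F   F   F   F   F   F   F   F   F   F   F   F
  1   T   F   F   F   F   F   F   F   F   T   F   F   F   F
  2   T   F   F   F   F   T   F   F   F   T   F   F   F   F
  3   T   F   T   F   F   T   F   T   F   T   F   T   F   F
  4   T   F   T   F   F   T   F   T   F   T   F   T   T   F
  5   T   F   T   T   F   T   F   T   T   T   T   T   T   F
  6   T   F   T   T   F   T   T   T   T   T   T   T   T   T

7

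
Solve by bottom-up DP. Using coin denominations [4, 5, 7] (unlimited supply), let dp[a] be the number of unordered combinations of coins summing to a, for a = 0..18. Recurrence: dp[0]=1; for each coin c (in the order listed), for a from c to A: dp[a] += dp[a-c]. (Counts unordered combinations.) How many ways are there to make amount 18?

after  coin     0     1     2     3     4     5     6     7     8     9    10    11    12    13    14    15    16    17    18
          4     1     0     0     0     1     0     0     0     1     0     0     0     1     0     0     0     1     0     0
          5     1     0     0     0     1     1     0     0     1     1     1     0     1     1     1     1     1     1     1
          7     1     0     0     0     1     1     0     1     1     1     1     1     2     1     2     2     2     2     2

2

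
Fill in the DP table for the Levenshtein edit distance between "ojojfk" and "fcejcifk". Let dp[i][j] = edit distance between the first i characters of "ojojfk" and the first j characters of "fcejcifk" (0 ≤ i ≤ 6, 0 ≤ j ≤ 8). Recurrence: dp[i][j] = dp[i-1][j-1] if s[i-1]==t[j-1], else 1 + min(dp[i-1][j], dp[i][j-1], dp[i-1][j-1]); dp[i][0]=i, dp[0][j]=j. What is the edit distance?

   ''  f  c  e  j  c  i  f  k
''  0  1  2  3  4  5  6  7  8
 o  1  1  2  3  4  5  6  7  8
 j  2  2  2  3  3  4  5  6  7
 o  3  3  3  3  4  4  5  6  7
 j  4  4  4  4  3  4  5  6  7
 f  5  4  5  5  4  4  5  5  6
 k  6  5  5  6  5  5  5  6  5

5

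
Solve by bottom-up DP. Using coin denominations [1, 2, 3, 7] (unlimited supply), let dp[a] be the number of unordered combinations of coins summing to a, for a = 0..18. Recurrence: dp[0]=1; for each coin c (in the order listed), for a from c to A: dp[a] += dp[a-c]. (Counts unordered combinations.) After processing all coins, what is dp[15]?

38

after  coin     0     1     2     3     4     5     6     7     8     9    10    11    12    13    14    15    16    17    18
          1     1     1     1     1     1     1     1     1     1     1     1     1     1     1     1     1     1     1     1
          2     1     1     2     2     3     3     4     4     5     5     6     6     7     7     8     8     9     9    10
          3     1     1     2     3     4     5     7     8    10    12    14    16    19    21    24    27    30    33    37
          7     1     1     2     3     4     5     7     9    11    14    17    20    24    28    33    38    44    50    57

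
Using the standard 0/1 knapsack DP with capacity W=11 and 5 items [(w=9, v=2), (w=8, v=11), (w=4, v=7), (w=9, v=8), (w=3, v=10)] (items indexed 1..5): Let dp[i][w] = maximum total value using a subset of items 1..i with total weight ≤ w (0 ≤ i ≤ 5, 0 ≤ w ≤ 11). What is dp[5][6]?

i\w   0   1   2   3   4   5   6   7   8   9  10  11
  0   0   0   0   0   0   0   0   0   0   0   0   0
  1   0   0   0   0   0   0   0   0   0   2   2   2
  2   0   0   0   0   0   0   0   0  11  11  11  11
  3   0   0   0   0   7   7   7   7  11  11  11  11
  4   0   0   0   0   7   7   7   7  11  11  11  11
  5   0   0   0  10  10  10  10  17  17  17  17  21

10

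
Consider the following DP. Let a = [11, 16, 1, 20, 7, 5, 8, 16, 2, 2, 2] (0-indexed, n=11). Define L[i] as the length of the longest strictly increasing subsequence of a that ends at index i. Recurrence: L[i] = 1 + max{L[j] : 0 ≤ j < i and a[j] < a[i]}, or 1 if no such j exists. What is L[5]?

   i    0    1    2    3    4    5    6    7    8    9   10
a[i]   11   16    1   20    7    5    8   16    2    2    2
L[i]    1    2    1    3    2    2    3    4    2    2    2

2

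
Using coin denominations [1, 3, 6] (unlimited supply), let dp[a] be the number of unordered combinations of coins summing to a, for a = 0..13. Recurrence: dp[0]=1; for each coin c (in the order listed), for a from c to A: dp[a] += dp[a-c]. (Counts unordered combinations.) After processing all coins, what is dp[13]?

9

after  coin     0     1     2     3     4     5     6     7     8     9    10    11    12    13
          1     1     1     1     1     1     1     1     1     1     1     1     1     1     1
          3     1     1     1     2     2     2     3     3     3     4     4     4     5     5
          6     1     1     1     2     2     2     4     4     4     6     6     6     9     9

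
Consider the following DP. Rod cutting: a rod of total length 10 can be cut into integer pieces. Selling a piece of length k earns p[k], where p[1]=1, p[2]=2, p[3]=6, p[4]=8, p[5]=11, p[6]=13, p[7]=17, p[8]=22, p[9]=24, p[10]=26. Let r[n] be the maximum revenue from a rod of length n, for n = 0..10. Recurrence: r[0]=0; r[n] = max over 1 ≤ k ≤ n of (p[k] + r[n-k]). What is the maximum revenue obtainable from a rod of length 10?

   n    0    1    2    3    4    5    6    7    8    9   10
r[n]    0    1    2    6    8   11   13   17   22   24   26

26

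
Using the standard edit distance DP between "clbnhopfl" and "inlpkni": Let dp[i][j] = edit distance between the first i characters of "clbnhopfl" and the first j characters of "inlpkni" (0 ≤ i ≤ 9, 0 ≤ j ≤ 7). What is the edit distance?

8

   ''  i  n  l  p  k  n  i
''  0  1  2  3  4  5  6  7
 c  1  1  2  3  4  5  6  7
 l  2  2  2  2  3  4  5  6
 b  3  3  3  3  3  4  5  6
 n  4  4  3  4  4  4  4  5
 h  5  5  4  4  5  5  5  5
 o  6  6  5  5  5  6  6  6
 p  7  7  6  6  5  6  7  7
 f  8  8  7  7  6  6  7  8
 l  9  9  8  7  7  7  7  8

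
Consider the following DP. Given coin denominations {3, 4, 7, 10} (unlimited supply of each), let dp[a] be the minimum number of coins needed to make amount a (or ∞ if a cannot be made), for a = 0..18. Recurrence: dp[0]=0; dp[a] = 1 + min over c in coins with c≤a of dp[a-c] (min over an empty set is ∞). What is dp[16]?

 a  0  1  2  3  4  5  6  7  8  9 10 11 12 13 14 15 16 17 18
dp  0  -  -  1  1  -  2  1  2  3  1  2  3  2  2  3  3  2  3
(- denotes ∞ / unreachable)

3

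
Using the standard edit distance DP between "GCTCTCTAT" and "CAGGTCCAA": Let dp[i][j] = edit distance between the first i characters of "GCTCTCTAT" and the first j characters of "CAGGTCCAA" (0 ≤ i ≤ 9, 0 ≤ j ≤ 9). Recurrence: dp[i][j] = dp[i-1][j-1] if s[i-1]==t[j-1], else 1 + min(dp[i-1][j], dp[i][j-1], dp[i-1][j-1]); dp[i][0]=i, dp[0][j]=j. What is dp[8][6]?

   ''  C  A  G  G  T  C  C  A  A
''  0  1  2  3  4  5  6  7  8  9
 G  1  1  2  2  3  4  5  6  7  8
 C  2  1  2  3  3  4  4  5  6  7
 T  3  2  2  3  4  3  4  5  6  7
 C  4  3  3  3  4  4  3  4  5  6
 T  5  4  4  4  4  4  4  4  5  6
 C  6  5  5  5  5  5  4  4  5  6
 T  7  6  6  6  6  5  5  5  5  6
 A  8  7  6  7  7  6  6  6  5  5
 T  9  8  7  7  8  7  7  7  6  6

6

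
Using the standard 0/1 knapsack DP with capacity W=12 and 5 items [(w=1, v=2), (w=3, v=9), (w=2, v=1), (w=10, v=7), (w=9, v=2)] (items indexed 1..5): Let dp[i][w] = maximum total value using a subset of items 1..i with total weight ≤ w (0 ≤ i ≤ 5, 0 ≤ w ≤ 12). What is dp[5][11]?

i\w   0   1   2   3   4   5   6   7   8   9  10  11  12
  0   0   0   0   0   0   0   0   0   0   0   0   0   0
  1   0   2   2   2   2   2   2   2   2   2   2   2   2
  2   0   2   2   9  11  11  11  11  11  11  11  11  11
  3   0   2   2   9  11  11  12  12  12  12  12  12  12
  4   0   2   2   9  11  11  12  12  12  12  12  12  12
  5   0   2   2   9  11  11  12  12  12  12  12  12  12

12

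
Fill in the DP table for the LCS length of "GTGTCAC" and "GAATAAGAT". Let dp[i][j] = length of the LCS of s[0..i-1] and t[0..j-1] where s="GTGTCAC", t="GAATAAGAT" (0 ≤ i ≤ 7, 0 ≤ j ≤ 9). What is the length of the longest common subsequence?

   ''  G  A  A  T  A  A  G  A  T
''  0  0  0  0  0  0  0  0  0  0
 G  0  1  1  1  1  1  1  1  1  1
 T  0  1  1  1  2  2  2  2  2  2
 G  0  1  1  1  2  2  2  3  3  3
 T  0  1  1  1  2  2  2  3  3  4
 C  0  1  1  1  2  2  2  3  3  4
 A  0  1  2  2  2  3  3  3  4  4
 C  0  1  2  2  2  3  3  3  4  4

4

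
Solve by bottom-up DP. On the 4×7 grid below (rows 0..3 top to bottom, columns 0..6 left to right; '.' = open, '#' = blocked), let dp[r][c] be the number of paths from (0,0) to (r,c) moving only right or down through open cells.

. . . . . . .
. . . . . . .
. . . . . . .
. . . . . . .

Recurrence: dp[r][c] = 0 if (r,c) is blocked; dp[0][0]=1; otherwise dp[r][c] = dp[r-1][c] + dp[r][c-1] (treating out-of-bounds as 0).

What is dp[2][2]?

6

r\c   0   1   2   3   4   5   6
  0   1   1   1   1   1   1   1
  1   1   2   3   4   5   6   7
  2   1   3   6  10  15  21  28
  3   1   4  10  20  35  56  84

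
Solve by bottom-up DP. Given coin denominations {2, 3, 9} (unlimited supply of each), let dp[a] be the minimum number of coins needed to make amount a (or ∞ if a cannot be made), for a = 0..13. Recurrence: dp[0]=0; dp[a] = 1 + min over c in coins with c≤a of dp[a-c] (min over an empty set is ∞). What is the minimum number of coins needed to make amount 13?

3

 a  0  1  2  3  4  5  6  7  8  9 10 11 12 13
dp  0  -  1  1  2  2  2  3  3  1  4  2  2  3
(- denotes ∞ / unreachable)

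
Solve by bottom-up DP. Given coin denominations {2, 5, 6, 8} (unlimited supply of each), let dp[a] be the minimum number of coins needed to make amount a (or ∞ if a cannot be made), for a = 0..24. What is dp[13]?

 a  0  1  2  3  4  5  6  7  8  9 10 11 12 13 14 15 16 17 18 19 20 21 22 23 24
dp  0  -  1  -  2  1  1  2  1  3  2  2  2  2  2  3  2  3  3  3  3  3  3  4  3
(- denotes ∞ / unreachable)

2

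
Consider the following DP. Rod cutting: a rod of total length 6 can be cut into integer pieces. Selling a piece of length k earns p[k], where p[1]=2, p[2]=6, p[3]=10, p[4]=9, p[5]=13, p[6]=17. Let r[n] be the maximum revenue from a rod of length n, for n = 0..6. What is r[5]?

   n    0    1    2    3    4    5    6
r[n]    0    2    6   10   12   16   20

16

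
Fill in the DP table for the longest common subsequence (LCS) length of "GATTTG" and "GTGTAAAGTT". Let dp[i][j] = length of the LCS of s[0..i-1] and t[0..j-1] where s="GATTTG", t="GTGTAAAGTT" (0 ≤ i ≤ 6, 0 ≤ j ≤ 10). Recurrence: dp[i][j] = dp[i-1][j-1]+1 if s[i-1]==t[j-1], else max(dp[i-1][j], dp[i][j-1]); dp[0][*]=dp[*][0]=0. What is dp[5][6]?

   ''  G  T  G  T  A  A  A  G  T  T
''  0  0  0  0  0  0  0  0  0  0  0
 G  0  1  1  1  1  1  1  1  1  1  1
 A  0  1  1  1  1  2  2  2  2  2  2
 T  0  1  2  2  2  2  2  2  2  3  3
 T  0  1  2  2  3  3  3  3  3  3  4
 T  0  1  2  2  3  3  3  3  3  4  4
 G  0  1  2  3  3  3  3  3  4  4  4

3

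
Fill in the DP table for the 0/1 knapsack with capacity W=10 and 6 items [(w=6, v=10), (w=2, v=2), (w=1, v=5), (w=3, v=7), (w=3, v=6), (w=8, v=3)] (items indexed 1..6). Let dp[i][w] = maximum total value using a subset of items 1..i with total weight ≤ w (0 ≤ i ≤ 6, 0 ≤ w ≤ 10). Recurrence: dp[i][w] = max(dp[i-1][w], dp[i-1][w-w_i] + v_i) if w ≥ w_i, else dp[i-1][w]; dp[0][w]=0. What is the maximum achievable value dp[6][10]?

i\w   0   1   2   3   4   5   6   7   8   9  10
  0   0   0   0   0   0   0   0   0   0   0   0
  1   0   0   0   0   0   0  10  10  10  10  10
  2   0   0   2   2   2   2  10  10  12  12  12
  3   0   5   5   7   7   7  10  15  15  17  17
  4   0   5   5   7  12  12  14  15  15  17  22
  5   0   5   5   7  12  12  14  18  18  20  22
  6   0   5   5   7  12  12  14  18  18  20  22

22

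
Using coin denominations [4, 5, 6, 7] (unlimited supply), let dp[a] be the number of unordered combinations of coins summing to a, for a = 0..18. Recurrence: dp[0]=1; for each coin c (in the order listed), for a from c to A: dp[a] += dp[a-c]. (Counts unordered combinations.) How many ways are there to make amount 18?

5

after  coin     0     1     2     3     4     5     6     7     8     9    10    11    12    13    14    15    16    17    18
          4     1     0     0     0     1     0     0     0     1     0     0     0     1     0     0     0     1     0     0
          5     1     0     0     0     1     1     0     0     1     1     1     0     1     1     1     1     1     1     1
          6     1     0     0     0     1     1     1     0     1     1     2     1     2     1     2     2     3     2     3
          7     1     0     0     0     1     1     1     1     1     1     2     2     3     2     3     3     4     4     5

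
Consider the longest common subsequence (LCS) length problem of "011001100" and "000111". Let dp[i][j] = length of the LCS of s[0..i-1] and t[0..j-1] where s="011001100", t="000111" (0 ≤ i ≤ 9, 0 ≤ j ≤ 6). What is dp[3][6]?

   ''  0  0  0  1  1  1
''  0  0  0  0  0  0  0
 0  0  1  1  1  1  1  1
 1  0  1  1  1  2  2  2
 1  0  1  1  1  2  3  3
 0  0  1  2  2  2  3  3
 0  0  1  2  3  3  3  3
 1  0  1  2  3  4  4  4
 1  0  1  2  3  4  5  5
 0  0  1  2  3  4  5  5
 0  0  1  2  3  4  5  5

3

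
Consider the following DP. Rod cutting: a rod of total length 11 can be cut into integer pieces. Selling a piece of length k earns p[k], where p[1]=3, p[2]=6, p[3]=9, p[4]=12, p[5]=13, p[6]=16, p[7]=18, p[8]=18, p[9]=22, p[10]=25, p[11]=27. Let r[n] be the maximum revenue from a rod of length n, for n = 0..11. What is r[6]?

   n    0    1    2    3    4    5    6    7    8    9   10   11
r[n]    0    3    6    9   12   15   18   21   24   27   30   33

18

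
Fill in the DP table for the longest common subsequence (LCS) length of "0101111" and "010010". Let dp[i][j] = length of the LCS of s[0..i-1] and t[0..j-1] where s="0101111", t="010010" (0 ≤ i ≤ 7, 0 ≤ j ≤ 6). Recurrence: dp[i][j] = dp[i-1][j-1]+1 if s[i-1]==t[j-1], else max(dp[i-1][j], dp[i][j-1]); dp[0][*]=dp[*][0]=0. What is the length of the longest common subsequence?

   ''  0  1  0  0  1  0
''  0  0  0  0  0  0  0
 0  0  1  1  1  1  1  1
 1  0  1  2  2  2  2  2
 0  0  1  2  3  3  3  3
 1  0  1  2  3  3  4  4
 1  0  1  2  3  3  4  4
 1  0  1  2  3  3  4  4
 1  0  1  2  3  3  4  4

4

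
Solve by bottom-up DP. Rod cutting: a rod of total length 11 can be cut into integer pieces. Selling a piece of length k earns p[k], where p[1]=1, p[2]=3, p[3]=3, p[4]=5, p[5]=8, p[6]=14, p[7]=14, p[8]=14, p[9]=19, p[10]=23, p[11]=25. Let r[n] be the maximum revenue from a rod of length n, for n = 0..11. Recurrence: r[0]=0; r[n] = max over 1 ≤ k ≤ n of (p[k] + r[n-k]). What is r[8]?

17

   n    0    1    2    3    4    5    6    7    8    9   10   11
r[n]    0    1    3    4    6    8   14   15   17   19   23   25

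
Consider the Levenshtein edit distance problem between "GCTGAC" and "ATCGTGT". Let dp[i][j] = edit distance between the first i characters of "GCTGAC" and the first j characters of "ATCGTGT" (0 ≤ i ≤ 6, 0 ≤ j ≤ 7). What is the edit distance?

   ''  A  T  C  G  T  G  T
''  0  1  2  3  4  5  6  7
 G  1  1  2  3  3  4  5  6
 C  2  2  2  2  3  4  5  6
 T  3  3  2  3  3  3  4  5
 G  4  4  3  3  3  4  3  4
 A  5  4  4  4  4  4  4  4
 C  6  5  5  4  5  5  5  5

5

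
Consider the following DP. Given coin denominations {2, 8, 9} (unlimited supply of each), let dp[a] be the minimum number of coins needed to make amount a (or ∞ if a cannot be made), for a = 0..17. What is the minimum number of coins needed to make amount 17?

 a  0  1  2  3  4  5  6  7  8  9 10 11 12 13 14 15 16 17
dp  0  -  1  -  2  -  3  -  1  1  2  2  3  3  4  4  2  2
(- denotes ∞ / unreachable)

2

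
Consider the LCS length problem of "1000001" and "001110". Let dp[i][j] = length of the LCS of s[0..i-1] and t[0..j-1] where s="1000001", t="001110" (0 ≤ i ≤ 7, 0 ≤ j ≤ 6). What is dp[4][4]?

   ''  0  0  1  1  1  0
''  0  0  0  0  0  0  0
 1  0  0  0  1  1  1  1
 0  0  1  1  1  1  1  2
 0  0  1  2  2  2  2  2
 0  0  1  2  2  2  2  3
 0  0  1  2  2  2  2  3
 0  0  1  2  2  2  2  3
 1  0  1  2  3  3  3  3

2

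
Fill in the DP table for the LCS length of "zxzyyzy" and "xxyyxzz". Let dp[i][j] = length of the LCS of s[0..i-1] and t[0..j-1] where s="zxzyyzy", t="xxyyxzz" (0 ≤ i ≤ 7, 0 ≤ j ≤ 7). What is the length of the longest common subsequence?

   ''  x  x  y  y  x  z  z
''  0  0  0  0  0  0  0  0
 z  0  0  0  0  0  0  1  1
 x  0  1  1  1  1  1  1  1
 z  0  1  1  1  1  1  2  2
 y  0  1  1  2  2  2  2  2
 y  0  1  1  2  3  3  3  3
 z  0  1  1  2  3  3  4  4
 y  0  1  1  2  3  3  4  4

4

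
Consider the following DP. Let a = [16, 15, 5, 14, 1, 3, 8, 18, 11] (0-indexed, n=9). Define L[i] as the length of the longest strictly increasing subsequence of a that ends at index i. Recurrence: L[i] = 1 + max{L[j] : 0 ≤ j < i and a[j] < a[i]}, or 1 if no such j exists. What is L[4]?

1

   i    0    1    2    3    4    5    6    7    8
a[i]   16   15    5   14    1    3    8   18   11
L[i]    1    1    1    2    1    2    3    4    4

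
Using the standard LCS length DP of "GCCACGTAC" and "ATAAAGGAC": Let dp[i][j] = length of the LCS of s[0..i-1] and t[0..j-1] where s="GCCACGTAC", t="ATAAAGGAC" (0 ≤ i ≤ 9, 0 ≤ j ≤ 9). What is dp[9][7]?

3

   ''  A  T  A  A  A  G  G  A  C
''  0  0  0  0  0  0  0  0  0  0
 G  0  0  0  0  0  0  1  1  1  1
 C  0  0  0  0  0  0  1  1  1  2
 C  0  0  0  0  0  0  1  1  1  2
 A  0  1  1  1  1  1  1  1  2  2
 C  0  1  1  1  1  1  1  1  2  3
 G  0  1  1  1  1  1  2  2  2  3
 T  0  1  2  2  2  2  2  2  2  3
 A  0  1  2  3  3  3  3  3  3  3
 C  0  1  2  3  3  3  3  3  3  4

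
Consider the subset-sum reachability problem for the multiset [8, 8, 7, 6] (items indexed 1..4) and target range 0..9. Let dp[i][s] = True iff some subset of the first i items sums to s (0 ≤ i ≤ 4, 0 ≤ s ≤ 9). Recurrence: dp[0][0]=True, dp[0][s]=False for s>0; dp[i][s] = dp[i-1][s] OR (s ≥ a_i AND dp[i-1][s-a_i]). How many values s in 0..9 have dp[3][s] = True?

3

i\s   0   1   2   3   4   5   6   7   8   9
  0   T   F   F   F   F   F   F   F   F   F
  1   T   F   F   F   F   F   F   F   T   F
  2   T   F   F   F   F   F   F   F   T   F
  3   T   F   F   F   F   F   F   T   T   F
  4   T   F   F   F   F   F   T   T   T   F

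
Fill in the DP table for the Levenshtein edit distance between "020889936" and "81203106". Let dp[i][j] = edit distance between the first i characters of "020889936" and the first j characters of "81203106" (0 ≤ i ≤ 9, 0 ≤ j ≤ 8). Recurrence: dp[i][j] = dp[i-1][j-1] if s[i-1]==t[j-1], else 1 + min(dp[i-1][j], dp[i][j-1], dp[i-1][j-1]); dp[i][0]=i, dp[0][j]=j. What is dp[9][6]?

7

   ''  8  1  2  0  3  1  0  6
''  0  1  2  3  4  5  6  7  8
 0  1  1  2  3  3  4  5  6  7
 2  2  2  2  2  3  4  5  6  7
 0  3  3  3  3  2  3  4  5  6
 8  4  3  4  4  3  3  4  5  6
 8  5  4  4  5  4  4  4  5  6
 9  6  5  5  5  5  5  5  5  6
 9  7  6  6  6  6  6  6  6  6
 3  8  7  7  7  7  6  7  7  7
 6  9  8  8  8  8  7  7  8  7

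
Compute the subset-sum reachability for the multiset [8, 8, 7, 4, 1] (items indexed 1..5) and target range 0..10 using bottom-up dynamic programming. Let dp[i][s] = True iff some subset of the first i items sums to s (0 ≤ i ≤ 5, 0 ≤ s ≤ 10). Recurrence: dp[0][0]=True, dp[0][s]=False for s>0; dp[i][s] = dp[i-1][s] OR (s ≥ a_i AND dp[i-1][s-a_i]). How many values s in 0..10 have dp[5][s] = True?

7

i\s   0   1   2   3   4   5   6   7   8   9  10
  0   T   F   F   F   F   F   F   F   F   F   F
  1   T   F   F   F   F   F   F   F   T   F   F
  2   T   F   F   F   F   F   F   F   T   F   F
  3   T   F   F   F   F   F   F   T   T   F   F
  4   T   F   F   F   T   F   F   T   T   F   F
  5   T   T   F   F   T   T   F   T   T   T   F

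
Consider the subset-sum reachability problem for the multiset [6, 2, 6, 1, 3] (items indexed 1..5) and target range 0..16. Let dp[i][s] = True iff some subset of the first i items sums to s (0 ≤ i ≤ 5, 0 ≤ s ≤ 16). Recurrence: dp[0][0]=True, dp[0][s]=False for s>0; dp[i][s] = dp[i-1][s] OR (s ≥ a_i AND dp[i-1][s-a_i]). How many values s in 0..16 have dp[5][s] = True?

i\s   0   1   2   3   4   5   6   7   8   9  10  11  12  13  14  15  16
  0   T   F   F   F   F   F   F   F   F   F   F   F   F   F   F   F   F
  1   T   F   F   F   F   F   T   F   F   F   F   F   F   F   F   F   F
  2   T   F   T   F   F   F   T   F   T   F   F   F   F   F   F   F   F
  3   T   F   T   F   F   F   T   F   T   F   F   F   T   F   T   F   F
  4   T   T   T   T   F   F   T   T   T   T   F   F   T   T   T   T   F
  5   T   T   T   T   T   T   T   T   T   T   T   T   T   T   T   T   T

17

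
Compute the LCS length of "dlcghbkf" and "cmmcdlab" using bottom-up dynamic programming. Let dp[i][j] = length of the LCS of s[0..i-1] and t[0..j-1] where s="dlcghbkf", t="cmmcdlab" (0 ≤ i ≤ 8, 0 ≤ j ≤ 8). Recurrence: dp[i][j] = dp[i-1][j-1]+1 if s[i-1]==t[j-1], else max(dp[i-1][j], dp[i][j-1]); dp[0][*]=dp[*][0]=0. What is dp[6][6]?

2

   ''  c  m  m  c  d  l  a  b
''  0  0  0  0  0  0  0  0  0
 d  0  0  0  0  0  1  1  1  1
 l  0  0  0  0  0  1  2  2  2
 c  0  1  1  1  1  1  2  2  2
 g  0  1  1  1  1  1  2  2  2
 h  0  1  1  1  1  1  2  2  2
 b  0  1  1  1  1  1  2  2  3
 k  0  1  1  1  1  1  2  2  3
 f  0  1  1  1  1  1  2  2  3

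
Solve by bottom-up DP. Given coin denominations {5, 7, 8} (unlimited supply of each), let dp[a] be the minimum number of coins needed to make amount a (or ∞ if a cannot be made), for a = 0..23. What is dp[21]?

 a  0  1  2  3  4  5  6  7  8  9 10 11 12 13 14 15 16 17 18 19 20 21 22 23
dp  0  -  -  -  -  1  -  1  1  -  2  -  2  2  2  2  2  3  3  3  3  3  3  3
(- denotes ∞ / unreachable)

3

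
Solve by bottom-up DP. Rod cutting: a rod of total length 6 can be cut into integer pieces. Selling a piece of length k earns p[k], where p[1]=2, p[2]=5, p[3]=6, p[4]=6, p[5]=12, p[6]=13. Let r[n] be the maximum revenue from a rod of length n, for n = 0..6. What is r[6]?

   n    0    1    2    3    4    5    6
r[n]    0    2    5    7   10   12   15

15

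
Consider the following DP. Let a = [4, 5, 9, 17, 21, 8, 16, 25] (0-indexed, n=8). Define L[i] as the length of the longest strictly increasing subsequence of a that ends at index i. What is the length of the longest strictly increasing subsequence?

6

   i    0    1    2    3    4    5    6    7
a[i]    4    5    9   17   21    8   16   25
L[i]    1    2    3    4    5    3    4    6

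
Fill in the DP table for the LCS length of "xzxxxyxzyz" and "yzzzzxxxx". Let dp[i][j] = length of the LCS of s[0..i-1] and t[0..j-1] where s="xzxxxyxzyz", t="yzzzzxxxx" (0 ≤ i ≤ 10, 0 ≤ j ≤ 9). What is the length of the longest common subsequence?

5

   ''  y  z  z  z  z  x  x  x  x
''  0  0  0  0  0  0  0  0  0  0
 x  0  0  0  0  0  0  1  1  1  1
 z  0  0  1  1  1  1  1  1  1  1
 x  0  0  1  1  1  1  2  2  2  2
 x  0  0  1  1  1  1  2  3  3  3
 x  0  0  1  1  1  1  2  3  4  4
 y  0  1  1  1  1  1  2  3  4  4
 x  0  1  1  1  1  1  2  3  4  5
 z  0  1  2  2  2  2  2  3  4  5
 y  0  1  2  2  2  2  2  3  4  5
 z  0  1  2  3  3  3  3  3  4  5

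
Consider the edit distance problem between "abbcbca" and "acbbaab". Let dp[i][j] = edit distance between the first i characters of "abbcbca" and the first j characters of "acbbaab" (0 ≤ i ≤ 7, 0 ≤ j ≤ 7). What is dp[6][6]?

   ''  a  c  b  b  a  a  b
''  0  1  2  3  4  5  6  7
 a  1  0  1  2  3  4  5  6
 b  2  1  1  1  2  3  4  5
 b  3  2  2  1  1  2  3  4
 c  4  3  2  2  2  2  3  4
 b  5  4  3  2  2  3  3  3
 c  6  5  4  3  3  3  4  4
 a  7  6  5  4  4  3  3  4

4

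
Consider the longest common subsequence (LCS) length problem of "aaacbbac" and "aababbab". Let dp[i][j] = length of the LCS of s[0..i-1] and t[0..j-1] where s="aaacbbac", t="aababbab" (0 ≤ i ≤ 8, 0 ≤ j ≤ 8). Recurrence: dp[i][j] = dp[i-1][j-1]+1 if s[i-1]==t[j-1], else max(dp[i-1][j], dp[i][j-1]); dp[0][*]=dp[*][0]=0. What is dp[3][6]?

   ''  a  a  b  a  b  b  a  b
''  0  0  0  0  0  0  0  0  0
 a  0  1  1  1  1  1  1  1  1
 a  0  1  2  2  2  2  2  2  2
 a  0  1  2  2  3  3  3  3  3
 c  0  1  2  2  3  3  3  3  3
 b  0  1  2  3  3  4  4  4  4
 b  0  1  2  3  3  4  5  5  5
 a  0  1  2  3  4  4  5  6  6
 c  0  1  2  3  4  4  5  6  6

3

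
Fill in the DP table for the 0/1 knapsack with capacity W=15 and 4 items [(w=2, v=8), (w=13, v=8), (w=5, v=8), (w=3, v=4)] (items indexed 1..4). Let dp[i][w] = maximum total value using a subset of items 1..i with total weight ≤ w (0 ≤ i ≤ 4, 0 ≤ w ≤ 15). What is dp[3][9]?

16

i\w   0   1   2   3   4   5   6   7   8   9  10  11  12  13  14  15
  0   0   0   0   0   0   0   0   0   0   0   0   0   0   0   0   0
  1   0   0   8   8   8   8   8   8   8   8   8   8   8   8   8   8
  2   0   0   8   8   8   8   8   8   8   8   8   8   8   8   8  16
  3   0   0   8   8   8   8   8  16  16  16  16  16  16  16  16  16
  4   0   0   8   8   8  12  12  16  16  16  20  20  20  20  20  20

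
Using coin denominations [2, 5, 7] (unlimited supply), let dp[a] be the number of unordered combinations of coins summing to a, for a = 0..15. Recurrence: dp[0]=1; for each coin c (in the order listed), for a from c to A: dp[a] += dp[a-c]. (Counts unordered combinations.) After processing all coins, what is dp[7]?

after  coin     0     1     2     3     4     5     6     7     8     9    10    11    12    13    14    15
          2     1     0     1     0     1     0     1     0     1     0     1     0     1     0     1     0
          5     1     0     1     0     1     1     1     1     1     1     2     1     2     1     2     2
          7     1     0     1     0     1     1     1     2     1     2     2     2     3     2     4     3

2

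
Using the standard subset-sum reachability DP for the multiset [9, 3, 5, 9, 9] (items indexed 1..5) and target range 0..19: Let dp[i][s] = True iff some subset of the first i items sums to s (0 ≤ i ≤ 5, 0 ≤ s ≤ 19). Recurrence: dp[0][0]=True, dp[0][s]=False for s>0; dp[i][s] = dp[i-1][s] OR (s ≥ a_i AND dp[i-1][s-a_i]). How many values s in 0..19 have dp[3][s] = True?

8

i\s   0   1   2   3   4   5   6   7   8   9  10  11  12  13  14  15  16  17  18  19
  0   T   F   F   F   F   F   F   F   F   F   F   F   F   F   F   F   F   F   F   F
  1   T   F   F   F   F   F   F   F   F   T   F   F   F   F   F   F   F   F   F   F
  2   T   F   F   T   F   F   F   F   F   T   F   F   T   F   F   F   F   F   F   F
  3   T   F   F   T   F   T   F   F   T   T   F   F   T   F   T   F   F   T   F   F
  4   T   F   F   T   F   T   F   F   T   T   F   F   T   F   T   F   F   T   T   F
  5   T   F   F   T   F   T   F   F   T   T   F   F   T   F   T   F   F   T   T   F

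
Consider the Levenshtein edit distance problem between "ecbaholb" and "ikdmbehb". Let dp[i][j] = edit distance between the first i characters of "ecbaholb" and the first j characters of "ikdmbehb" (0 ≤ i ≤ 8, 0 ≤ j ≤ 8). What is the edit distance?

7

   ''  i  k  d  m  b  e  h  b
''  0  1  2  3  4  5  6  7  8
 e  1  1  2  3  4  5  5  6  7
 c  2  2  2  3  4  5  6  6  7
 b  3  3  3  3  4  4  5  6  6
 a  4  4  4  4  4  5  5  6  7
 h  5  5  5  5  5  5  6  5  6
 o  6  6  6  6  6  6  6  6  6
 l  7  7  7  7  7  7  7  7  7
 b  8  8  8  8  8  7  8  8  7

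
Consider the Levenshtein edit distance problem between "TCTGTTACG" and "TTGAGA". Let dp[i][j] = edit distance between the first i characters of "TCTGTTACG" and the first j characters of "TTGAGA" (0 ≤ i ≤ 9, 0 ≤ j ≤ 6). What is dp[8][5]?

4

   ''  T  T  G  A  G  A
''  0  1  2  3  4  5  6
 T  1  0  1  2  3  4  5
 C  2  1  1  2  3  4  5
 T  3  2  1  2  3  4  5
 G  4  3  2  1  2  3  4
 T  5  4  3  2  2  3  4
 T  6  5  4  3  3  3  4
 A  7  6  5  4  3  4  3
 C  8  7  6  5  4  4  4
 G  9  8  7  6  5  4  5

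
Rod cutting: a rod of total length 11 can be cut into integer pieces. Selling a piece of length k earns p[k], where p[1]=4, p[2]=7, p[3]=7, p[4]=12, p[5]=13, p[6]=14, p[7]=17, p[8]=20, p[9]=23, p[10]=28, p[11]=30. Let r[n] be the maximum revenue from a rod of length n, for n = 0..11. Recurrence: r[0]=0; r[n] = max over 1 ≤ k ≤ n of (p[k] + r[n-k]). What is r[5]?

20

   n    0    1    2    3    4    5    6    7    8    9   10   11
r[n]    0    4    8   12   16   20   24   28   32   36   40   44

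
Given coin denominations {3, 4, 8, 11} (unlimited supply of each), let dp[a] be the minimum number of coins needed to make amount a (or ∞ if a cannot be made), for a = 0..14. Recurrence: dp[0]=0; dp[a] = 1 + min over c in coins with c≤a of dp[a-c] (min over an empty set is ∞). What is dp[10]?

 a  0  1  2  3  4  5  6  7  8  9 10 11 12 13 14
dp  0  -  -  1  1  -  2  2  1  3  3  1  2  4  2
(- denotes ∞ / unreachable)

3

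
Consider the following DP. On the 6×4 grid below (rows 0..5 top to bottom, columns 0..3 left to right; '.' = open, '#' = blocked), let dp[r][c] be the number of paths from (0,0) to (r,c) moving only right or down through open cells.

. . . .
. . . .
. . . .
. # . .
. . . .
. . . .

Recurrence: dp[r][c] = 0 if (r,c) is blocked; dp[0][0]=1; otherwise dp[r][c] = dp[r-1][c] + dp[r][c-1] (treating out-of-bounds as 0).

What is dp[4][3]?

r\c   0   1   2   3
  0   1   1   1   1
  1   1   2   3   4
  2   1   3   6  10
  3   1   0   6  16
  4   1   1   7  23
  5   1   2   9  32

23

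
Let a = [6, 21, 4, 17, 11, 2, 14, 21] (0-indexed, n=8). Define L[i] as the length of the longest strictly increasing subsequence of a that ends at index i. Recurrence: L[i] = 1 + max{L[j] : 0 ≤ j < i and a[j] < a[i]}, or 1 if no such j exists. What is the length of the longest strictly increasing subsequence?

4

   i    0    1    2    3    4    5    6    7
a[i]    6   21    4   17   11    2   14   21
L[i]    1    2    1    2    2    1    3    4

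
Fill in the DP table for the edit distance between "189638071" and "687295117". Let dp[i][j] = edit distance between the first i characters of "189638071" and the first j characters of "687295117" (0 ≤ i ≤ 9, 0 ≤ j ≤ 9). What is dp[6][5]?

5

   ''  6  8  7  2  9  5  1  1  7
''  0  1  2  3  4  5  6  7  8  9
 1  1  1  2  3  4  5  6  6  7  8
 8  2  2  1  2  3  4  5  6  7  8
 9  3  3  2  2  3  3  4  5  6  7
 6  4  3  3  3  3  4  4  5  6  7
 3  5  4  4  4  4  4  5  5  6  7
 8  6  5  4  5  5  5  5  6  6  7
 0  7  6  5  5  6  6  6  6  7  7
 7  8  7  6  5  6  7  7  7  7  7
 1  9  8  7  6  6  7  8  7  7  8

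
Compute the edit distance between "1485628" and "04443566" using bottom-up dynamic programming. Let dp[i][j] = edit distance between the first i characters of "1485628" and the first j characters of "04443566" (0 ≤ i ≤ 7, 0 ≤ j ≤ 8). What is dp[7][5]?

   ''  0  4  4  4  3  5  6  6
''  0  1  2  3  4  5  6  7  8
 1  1  1  2  3  4  5  6  7  8
 4  2  2  1  2  3  4  5  6  7
 8  3  3  2  2  3  4  5  6  7
 5  4  4  3  3  3  4  4  5  6
 6  5  5  4  4  4  4  5  4  5
 2  6  6  5  5  5  5  5  5  5
 8  7  7  6  6  6  6  6  6  6

6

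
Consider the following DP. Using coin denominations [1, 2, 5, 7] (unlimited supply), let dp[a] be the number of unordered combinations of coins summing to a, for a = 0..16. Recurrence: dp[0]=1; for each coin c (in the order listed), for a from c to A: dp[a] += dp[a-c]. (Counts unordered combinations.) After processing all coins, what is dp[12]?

after  coin     0     1     2     3     4     5     6     7     8     9    10    11    12    13    14    15    16
          1     1     1     1     1     1     1     1     1     1     1     1     1     1     1     1     1     1
          2     1     1     2     2     3     3     4     4     5     5     6     6     7     7     8     8     9
          5     1     1     2     2     3     4     5     6     7     8    10    11    13    14    16    18    20
          7     1     1     2     2     3     4     5     7     8    10    12    14    17    19    23    26    30

17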